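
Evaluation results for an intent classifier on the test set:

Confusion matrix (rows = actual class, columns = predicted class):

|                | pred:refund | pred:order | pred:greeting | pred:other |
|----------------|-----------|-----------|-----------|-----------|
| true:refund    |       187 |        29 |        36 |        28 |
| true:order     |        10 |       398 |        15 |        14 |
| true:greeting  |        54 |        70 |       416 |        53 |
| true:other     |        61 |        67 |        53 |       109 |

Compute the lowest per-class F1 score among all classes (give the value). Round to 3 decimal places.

0.441

Per-class F1 score (2·TP/(2·TP+FP+FN)):
  refund: TP=187, FP=10+54+61=125, FN=29+36+28=93 → 374/592 = 0.6318
  order: TP=398, FP=29+70+67=166, FN=10+15+14=39 → 796/1001 = 0.7952
  greeting: TP=416, FP=36+15+53=104, FN=54+70+53=177 → 832/1113 = 0.7475
  other: TP=109, FP=28+14+53=95, FN=61+67+53=181 → 218/494 = 0.4413
Lowest is class 'other' with F1 score = 0.441.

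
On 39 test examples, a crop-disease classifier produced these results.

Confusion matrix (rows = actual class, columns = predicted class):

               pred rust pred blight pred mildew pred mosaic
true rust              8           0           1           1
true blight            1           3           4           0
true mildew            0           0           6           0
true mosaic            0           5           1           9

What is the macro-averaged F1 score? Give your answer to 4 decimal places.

Per-class F1 score (2·TP/(2·TP+FP+FN)):
  rust: TP=8, FP=1+0+0=1, FN=0+1+1=2 → 16/19 = 0.84211
  blight: TP=3, FP=0+0+5=5, FN=1+4+0=5 → 6/16 = 0.37500
  mildew: TP=6, FP=1+4+1=6, FN=0+0+0=0 → 12/18 = 0.66667
  mosaic: TP=9, FP=1+0+0=1, FN=0+5+1=6 → 18/25 = 0.72000
Macro-F1 score = mean = (0.84211 + 0.37500 + 0.66667 + 0.72000) / 4 = 0.6509

0.6509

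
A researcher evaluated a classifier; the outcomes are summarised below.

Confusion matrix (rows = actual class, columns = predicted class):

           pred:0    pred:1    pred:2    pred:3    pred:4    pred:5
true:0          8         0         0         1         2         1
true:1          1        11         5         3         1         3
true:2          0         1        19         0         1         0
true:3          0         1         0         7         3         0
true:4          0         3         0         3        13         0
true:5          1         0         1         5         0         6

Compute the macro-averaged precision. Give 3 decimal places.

0.644

Per-class precision (TP/(TP+FP)):
  0: TP=8, FP=1+0+0+0+1=2 → 8/10 = 0.8000
  1: TP=11, FP=0+1+1+3+0=5 → 11/16 = 0.6875
  2: TP=19, FP=0+5+0+0+1=6 → 19/25 = 0.7600
  3: TP=7, FP=1+3+0+3+5=12 → 7/19 = 0.3684
  4: TP=13, FP=2+1+1+3+0=7 → 13/20 = 0.6500
  5: TP=6, FP=1+3+0+0+0=4 → 6/10 = 0.6000
Macro-precision = mean = (0.8000 + 0.6875 + 0.7600 + 0.3684 + 0.6500 + 0.6000) / 6 = 0.644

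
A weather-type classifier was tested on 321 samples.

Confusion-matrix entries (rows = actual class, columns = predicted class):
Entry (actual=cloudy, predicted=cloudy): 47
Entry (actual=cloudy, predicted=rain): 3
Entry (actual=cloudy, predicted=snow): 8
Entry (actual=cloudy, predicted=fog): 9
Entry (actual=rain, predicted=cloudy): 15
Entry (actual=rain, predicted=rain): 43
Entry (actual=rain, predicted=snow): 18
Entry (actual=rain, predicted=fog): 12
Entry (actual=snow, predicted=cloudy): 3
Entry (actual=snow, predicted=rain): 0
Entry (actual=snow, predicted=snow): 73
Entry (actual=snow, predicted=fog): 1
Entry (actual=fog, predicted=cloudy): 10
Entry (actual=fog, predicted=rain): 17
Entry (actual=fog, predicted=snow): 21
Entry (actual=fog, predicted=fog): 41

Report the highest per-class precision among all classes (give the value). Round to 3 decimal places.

Per-class precision (TP/(TP+FP)):
  cloudy: TP=47, FP=15+3+10=28 → 47/75 = 0.6267
  rain: TP=43, FP=3+0+17=20 → 43/63 = 0.6825
  snow: TP=73, FP=8+18+21=47 → 73/120 = 0.6083
  fog: TP=41, FP=9+12+1=22 → 41/63 = 0.6508
Highest is class 'rain' with precision = 0.683.

0.683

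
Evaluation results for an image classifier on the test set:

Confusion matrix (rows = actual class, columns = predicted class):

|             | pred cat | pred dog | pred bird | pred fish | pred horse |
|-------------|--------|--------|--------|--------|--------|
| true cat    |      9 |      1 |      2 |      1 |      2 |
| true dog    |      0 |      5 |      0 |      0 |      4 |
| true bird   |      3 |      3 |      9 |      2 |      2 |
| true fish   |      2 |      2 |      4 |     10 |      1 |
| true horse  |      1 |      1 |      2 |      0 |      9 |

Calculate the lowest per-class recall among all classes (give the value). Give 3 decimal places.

0.474

Per-class recall (TP/(TP+FN)):
  cat: TP=9, FN=1+2+1+2=6 → 9/15 = 0.6000
  dog: TP=5, FN=0+0+0+4=4 → 5/9 = 0.5556
  bird: TP=9, FN=3+3+2+2=10 → 9/19 = 0.4737
  fish: TP=10, FN=2+2+4+1=9 → 10/19 = 0.5263
  horse: TP=9, FN=1+1+2+0=4 → 9/13 = 0.6923
Lowest is class 'bird' with recall = 0.474.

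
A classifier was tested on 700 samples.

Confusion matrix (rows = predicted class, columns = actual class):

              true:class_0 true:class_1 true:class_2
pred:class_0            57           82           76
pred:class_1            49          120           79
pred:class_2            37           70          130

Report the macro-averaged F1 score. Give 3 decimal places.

Per-class F1 score (2·TP/(2·TP+FP+FN)):
  class_0: TP=57, FP=82+76=158, FN=49+37=86 → 114/358 = 0.3184
  class_1: TP=120, FP=49+79=128, FN=82+70=152 → 240/520 = 0.4615
  class_2: TP=130, FP=37+70=107, FN=76+79=155 → 260/522 = 0.4981
Macro-F1 score = mean = (0.3184 + 0.4615 + 0.4981) / 3 = 0.426

0.426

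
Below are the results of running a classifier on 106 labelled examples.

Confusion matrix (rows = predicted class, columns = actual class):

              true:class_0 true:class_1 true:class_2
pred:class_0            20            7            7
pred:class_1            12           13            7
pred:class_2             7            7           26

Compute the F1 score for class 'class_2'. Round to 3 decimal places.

0.650

Treat 'class_2' as positive and all other classes as negative.
F1 score = 2·TP/(2·TP+FP+FN).
class_2: TP=26, FP=7+7=14, FN=7+7=14 → 52/80 = 0.6500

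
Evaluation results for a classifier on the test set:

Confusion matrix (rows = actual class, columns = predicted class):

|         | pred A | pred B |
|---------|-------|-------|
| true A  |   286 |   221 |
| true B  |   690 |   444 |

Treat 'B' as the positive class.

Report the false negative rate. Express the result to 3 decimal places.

FNR = FN/(FN+TP) = 690/(690+444) = 0.608

0.608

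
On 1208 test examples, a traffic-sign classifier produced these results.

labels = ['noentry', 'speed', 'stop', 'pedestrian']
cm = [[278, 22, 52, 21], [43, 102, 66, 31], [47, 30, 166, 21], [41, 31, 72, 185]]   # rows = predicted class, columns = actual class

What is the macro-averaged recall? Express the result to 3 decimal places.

0.604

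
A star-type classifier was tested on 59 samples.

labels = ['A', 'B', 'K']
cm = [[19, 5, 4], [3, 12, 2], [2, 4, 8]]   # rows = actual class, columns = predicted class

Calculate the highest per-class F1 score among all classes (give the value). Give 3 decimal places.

0.731

Per-class F1 score (2·TP/(2·TP+FP+FN)):
  A: TP=19, FP=3+2=5, FN=5+4=9 → 38/52 = 0.7308
  B: TP=12, FP=5+4=9, FN=3+2=5 → 24/38 = 0.6316
  K: TP=8, FP=4+2=6, FN=2+4=6 → 16/28 = 0.5714
Highest is class 'A' with F1 score = 0.731.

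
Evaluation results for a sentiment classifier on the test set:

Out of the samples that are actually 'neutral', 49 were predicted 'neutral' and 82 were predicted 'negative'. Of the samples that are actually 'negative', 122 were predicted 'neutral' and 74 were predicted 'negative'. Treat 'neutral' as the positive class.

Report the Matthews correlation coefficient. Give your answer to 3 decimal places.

-0.244

MCC = (TP·TN − FP·FN) / √((TP+FP)(TP+FN)(TN+FP)(TN+FN))
Numerator = 49·74 − 122·82 = -6378
Denominator = √(171·131·196·156) = √684932976 = 26171.2242
MCC = -6378 / 26171.2242 = -0.244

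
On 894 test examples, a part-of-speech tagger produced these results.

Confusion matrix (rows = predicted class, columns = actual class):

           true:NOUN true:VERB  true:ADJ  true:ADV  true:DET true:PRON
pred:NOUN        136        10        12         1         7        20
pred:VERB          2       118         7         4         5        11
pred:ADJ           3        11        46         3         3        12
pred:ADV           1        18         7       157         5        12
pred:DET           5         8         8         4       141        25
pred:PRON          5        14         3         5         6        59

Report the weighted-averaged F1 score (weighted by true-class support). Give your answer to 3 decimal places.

0.725

Per-class F1 score (2·TP/(2·TP+FP+FN)):
  NOUN: TP=136, FP=10+12+1+7+20=50, FN=2+3+1+5+5=16 → 272/338 = 0.8047
  VERB: TP=118, FP=2+7+4+5+11=29, FN=10+11+18+8+14=61 → 236/326 = 0.7239
  ADJ: TP=46, FP=3+11+3+3+12=32, FN=12+7+7+8+3=37 → 92/161 = 0.5714
  ADV: TP=157, FP=1+18+7+5+12=43, FN=1+4+3+4+5=17 → 314/374 = 0.8396
  DET: TP=141, FP=5+8+8+4+25=50, FN=7+5+3+5+6=26 → 282/358 = 0.7877
  PRON: TP=59, FP=5+14+3+5+6=33, FN=20+11+12+12+25=80 → 118/231 = 0.5108
Weighted-F1 score = Σ (supportᵢ/N)·F1 scoreᵢ with N=894: (152/894)·0.8047 + (179/894)·0.7239 + (83/894)·0.5714 + (174/894)·0.8396 + (167/894)·0.7877 + (139/894)·0.5108 = 0.725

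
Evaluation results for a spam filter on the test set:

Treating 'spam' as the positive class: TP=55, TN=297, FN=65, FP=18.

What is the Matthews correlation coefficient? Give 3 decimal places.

0.480

MCC = (TP·TN − FP·FN) / √((TP+FP)(TP+FN)(TN+FP)(TN+FN))
Numerator = 55·297 − 18·65 = 15165
Denominator = √(73·120·315·362) = √998902800 = 31605.4236
MCC = 15165 / 31605.4236 = 0.480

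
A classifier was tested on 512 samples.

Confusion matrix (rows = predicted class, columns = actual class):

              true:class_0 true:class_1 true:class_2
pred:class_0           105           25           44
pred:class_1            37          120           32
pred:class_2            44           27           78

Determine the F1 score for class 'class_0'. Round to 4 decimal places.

0.5833

F1 score = 2·TP/(2·TP+FP+FN).
class_0: TP=105, FP=25+44=69, FN=37+44=81 → 210/360 = 0.58333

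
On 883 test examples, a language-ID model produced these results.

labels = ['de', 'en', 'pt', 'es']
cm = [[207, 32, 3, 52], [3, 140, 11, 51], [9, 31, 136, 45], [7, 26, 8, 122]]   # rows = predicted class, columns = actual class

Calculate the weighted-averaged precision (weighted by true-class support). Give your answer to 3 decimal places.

Per-class precision (TP/(TP+FP)):
  de: TP=207, FP=32+3+52=87 → 207/294 = 0.7041
  en: TP=140, FP=3+11+51=65 → 140/205 = 0.6829
  pt: TP=136, FP=9+31+45=85 → 136/221 = 0.6154
  es: TP=122, FP=7+26+8=41 → 122/163 = 0.7485
Weighted-precision = Σ (supportᵢ/N)·precisionᵢ with N=883: (226/883)·0.7041 + (229/883)·0.6829 + (158/883)·0.6154 + (270/883)·0.7485 = 0.696

0.696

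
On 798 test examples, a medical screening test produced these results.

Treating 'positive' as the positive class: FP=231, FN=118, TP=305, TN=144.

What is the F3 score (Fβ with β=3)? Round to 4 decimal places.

0.7023

Fβ = (1+β²)·TP / ((1+β²)·TP + β²·FN + FP), with β²=9
= 10·305 / (10·305 + 9·118 + 231) = 0.7023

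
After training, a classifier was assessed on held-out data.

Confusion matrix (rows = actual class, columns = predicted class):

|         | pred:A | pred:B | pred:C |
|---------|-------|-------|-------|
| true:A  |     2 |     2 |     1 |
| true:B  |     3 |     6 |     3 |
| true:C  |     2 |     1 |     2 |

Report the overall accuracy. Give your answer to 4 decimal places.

0.4545

Accuracy = trace / total = (2+6+2=10) / 22 = 10/22 = 0.4545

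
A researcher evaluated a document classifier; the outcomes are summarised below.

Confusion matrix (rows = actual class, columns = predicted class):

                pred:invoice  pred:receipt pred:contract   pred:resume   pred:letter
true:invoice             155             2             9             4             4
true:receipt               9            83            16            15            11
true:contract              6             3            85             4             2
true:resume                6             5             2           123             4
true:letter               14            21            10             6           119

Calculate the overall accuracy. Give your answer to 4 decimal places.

Accuracy = trace / total = (155+83+85+123+119=565) / 718 = 565/718 = 0.7869

0.7869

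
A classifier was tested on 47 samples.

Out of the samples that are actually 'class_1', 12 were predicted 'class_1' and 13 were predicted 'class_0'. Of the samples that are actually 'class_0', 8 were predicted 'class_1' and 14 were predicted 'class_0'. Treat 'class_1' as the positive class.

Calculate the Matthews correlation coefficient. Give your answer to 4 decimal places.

MCC = (TP·TN − FP·FN) / √((TP+FP)(TP+FN)(TN+FP)(TN+FN))
Numerator = 12·14 − 8·13 = 64
Denominator = √(20·25·22·27) = √297000 = 544.9771
MCC = 64 / 544.9771 = 0.1174

0.1174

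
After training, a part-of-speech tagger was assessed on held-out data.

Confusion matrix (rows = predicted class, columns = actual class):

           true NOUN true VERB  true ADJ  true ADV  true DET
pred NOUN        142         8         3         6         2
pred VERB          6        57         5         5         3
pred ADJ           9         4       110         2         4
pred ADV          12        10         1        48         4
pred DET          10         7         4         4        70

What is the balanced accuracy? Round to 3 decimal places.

0.786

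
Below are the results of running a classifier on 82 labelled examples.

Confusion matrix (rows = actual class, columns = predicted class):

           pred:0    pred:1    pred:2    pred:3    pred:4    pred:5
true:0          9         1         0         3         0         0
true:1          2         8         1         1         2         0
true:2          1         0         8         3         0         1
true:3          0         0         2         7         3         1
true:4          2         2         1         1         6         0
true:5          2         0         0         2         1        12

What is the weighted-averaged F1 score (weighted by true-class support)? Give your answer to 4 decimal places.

0.6168

Per-class F1 score (2·TP/(2·TP+FP+FN)):
  0: TP=9, FP=2+1+0+2+2=7, FN=1+0+3+0+0=4 → 18/29 = 0.62069
  1: TP=8, FP=1+0+0+2+0=3, FN=2+1+1+2+0=6 → 16/25 = 0.64000
  2: TP=8, FP=0+1+2+1+0=4, FN=1+0+3+0+1=5 → 16/25 = 0.64000
  3: TP=7, FP=3+1+3+1+2=10, FN=0+0+2+3+1=6 → 14/30 = 0.46667
  4: TP=6, FP=0+2+0+3+1=6, FN=2+2+1+1+0=6 → 12/24 = 0.50000
  5: TP=12, FP=0+0+1+1+0=2, FN=2+0+0+2+1=5 → 24/31 = 0.77419
Weighted-F1 score = Σ (supportᵢ/N)·F1 scoreᵢ with N=82: (13/82)·0.62069 + (14/82)·0.64000 + (13/82)·0.64000 + (13/82)·0.46667 + (12/82)·0.50000 + (17/82)·0.77419 = 0.6168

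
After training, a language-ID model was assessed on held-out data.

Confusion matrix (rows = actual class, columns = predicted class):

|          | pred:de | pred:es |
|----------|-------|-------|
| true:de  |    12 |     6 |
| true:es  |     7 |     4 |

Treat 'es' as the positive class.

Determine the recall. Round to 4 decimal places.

0.3636

Recall = TP/(TP+FN) = 4/(4+7) = 4/11 = 0.3636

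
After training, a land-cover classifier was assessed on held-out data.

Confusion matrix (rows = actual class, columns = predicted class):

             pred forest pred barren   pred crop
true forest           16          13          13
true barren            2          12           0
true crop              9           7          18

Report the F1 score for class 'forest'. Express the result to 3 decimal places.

0.464

Treat 'forest' as positive and all other classes as negative.
F1 score = 2·TP/(2·TP+FP+FN).
forest: TP=16, FP=2+9=11, FN=13+13=26 → 32/69 = 0.4638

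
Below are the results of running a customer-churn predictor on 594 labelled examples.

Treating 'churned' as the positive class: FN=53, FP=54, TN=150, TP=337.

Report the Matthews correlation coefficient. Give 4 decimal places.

MCC = (TP·TN − FP·FN) / √((TP+FP)(TP+FN)(TN+FP)(TN+FN))
Numerator = 337·150 − 54·53 = 47688
Denominator = √(391·390·204·203) = √6314915880 = 79466.4450
MCC = 47688 / 79466.4450 = 0.6001

0.6001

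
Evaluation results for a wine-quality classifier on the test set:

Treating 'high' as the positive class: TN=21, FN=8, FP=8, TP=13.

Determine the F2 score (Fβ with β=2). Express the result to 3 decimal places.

0.619

Fβ = (1+β²)·TP / ((1+β²)·TP + β²·FN + FP), with β²=4
= 5·13 / (5·13 + 4·8 + 8) = 0.619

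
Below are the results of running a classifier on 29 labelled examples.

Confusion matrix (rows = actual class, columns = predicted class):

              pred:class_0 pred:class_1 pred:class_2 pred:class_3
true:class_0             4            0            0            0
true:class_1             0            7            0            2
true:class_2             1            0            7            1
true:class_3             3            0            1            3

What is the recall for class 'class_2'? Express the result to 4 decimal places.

Treat 'class_2' as positive and all other classes as negative.
recall = TP/(TP+FN).
class_2: TP=7, FN=1+0+1=2 → 7/9 = 0.77778

0.7778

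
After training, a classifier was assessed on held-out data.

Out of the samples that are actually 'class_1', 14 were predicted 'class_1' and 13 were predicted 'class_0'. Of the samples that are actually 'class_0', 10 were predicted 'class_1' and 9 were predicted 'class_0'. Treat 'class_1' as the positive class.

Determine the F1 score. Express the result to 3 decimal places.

Precision = TP/(TP+FP) = 14/24 = 0.5833
Recall = TP/(TP+FN) = 14/27 = 0.5185
F1 = 2·TP/(2·TP+FP+FN) = 28/51 = 0.549

0.549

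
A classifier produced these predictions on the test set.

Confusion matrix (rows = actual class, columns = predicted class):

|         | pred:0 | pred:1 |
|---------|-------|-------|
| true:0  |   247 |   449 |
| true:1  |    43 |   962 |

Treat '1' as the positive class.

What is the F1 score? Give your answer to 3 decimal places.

0.796

Precision = TP/(TP+FP) = 962/1411 = 0.6818
Recall = TP/(TP+FN) = 962/1005 = 0.9572
F1 = 2·TP/(2·TP+FP+FN) = 1924/2416 = 0.796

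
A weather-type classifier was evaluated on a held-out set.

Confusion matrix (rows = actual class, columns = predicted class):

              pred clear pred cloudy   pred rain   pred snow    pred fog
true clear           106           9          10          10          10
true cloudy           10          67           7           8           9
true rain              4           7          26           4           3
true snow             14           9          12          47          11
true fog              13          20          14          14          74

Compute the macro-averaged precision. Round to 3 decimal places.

0.591

Per-class precision (TP/(TP+FP)):
  clear: TP=106, FP=10+4+14+13=41 → 106/147 = 0.7211
  cloudy: TP=67, FP=9+7+9+20=45 → 67/112 = 0.5982
  rain: TP=26, FP=10+7+12+14=43 → 26/69 = 0.3768
  snow: TP=47, FP=10+8+4+14=36 → 47/83 = 0.5663
  fog: TP=74, FP=10+9+3+11=33 → 74/107 = 0.6916
Macro-precision = mean = (0.7211 + 0.5982 + 0.3768 + 0.5663 + 0.6916) / 5 = 0.591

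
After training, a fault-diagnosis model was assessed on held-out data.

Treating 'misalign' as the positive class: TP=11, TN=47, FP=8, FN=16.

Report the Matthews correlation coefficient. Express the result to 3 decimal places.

0.292

MCC = (TP·TN − FP·FN) / √((TP+FP)(TP+FN)(TN+FP)(TN+FN))
Numerator = 11·47 − 8·16 = 389
Denominator = √(19·27·55·63) = √1777545 = 1333.2460
MCC = 389 / 1333.2460 = 0.292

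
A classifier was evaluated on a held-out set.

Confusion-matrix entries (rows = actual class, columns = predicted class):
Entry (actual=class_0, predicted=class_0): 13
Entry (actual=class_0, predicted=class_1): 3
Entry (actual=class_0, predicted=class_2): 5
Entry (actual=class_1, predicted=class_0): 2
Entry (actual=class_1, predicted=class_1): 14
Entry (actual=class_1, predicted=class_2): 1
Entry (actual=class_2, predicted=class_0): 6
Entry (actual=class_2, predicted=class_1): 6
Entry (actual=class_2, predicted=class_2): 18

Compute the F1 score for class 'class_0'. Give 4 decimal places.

0.6190

Treat 'class_0' as positive and all other classes as negative.
F1 score = 2·TP/(2·TP+FP+FN).
class_0: TP=13, FP=2+6=8, FN=3+5=8 → 26/42 = 0.61905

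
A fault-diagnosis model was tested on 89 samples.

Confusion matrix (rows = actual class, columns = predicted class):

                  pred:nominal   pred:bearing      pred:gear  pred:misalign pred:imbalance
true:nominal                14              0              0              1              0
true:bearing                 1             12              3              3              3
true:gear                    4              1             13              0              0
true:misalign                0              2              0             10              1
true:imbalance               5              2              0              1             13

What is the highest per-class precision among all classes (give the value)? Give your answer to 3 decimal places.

0.813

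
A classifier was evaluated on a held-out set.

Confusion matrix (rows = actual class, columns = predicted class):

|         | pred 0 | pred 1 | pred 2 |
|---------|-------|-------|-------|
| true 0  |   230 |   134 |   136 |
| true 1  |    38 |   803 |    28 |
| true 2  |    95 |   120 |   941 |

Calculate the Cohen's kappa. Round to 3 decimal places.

0.652

Observed agreement pₒ = trace/N = 1974/2525 = 0.7818
Expected agreement pₑ = Σ (rowᵢ·colᵢ)/N² = (500·363 + 869·1057 + 1156·1105)/2525² = 0.3729
κ = (pₒ − pₑ)/(1 − pₑ) = (0.7818 − 0.3729)/(1 − 0.3729) = 0.652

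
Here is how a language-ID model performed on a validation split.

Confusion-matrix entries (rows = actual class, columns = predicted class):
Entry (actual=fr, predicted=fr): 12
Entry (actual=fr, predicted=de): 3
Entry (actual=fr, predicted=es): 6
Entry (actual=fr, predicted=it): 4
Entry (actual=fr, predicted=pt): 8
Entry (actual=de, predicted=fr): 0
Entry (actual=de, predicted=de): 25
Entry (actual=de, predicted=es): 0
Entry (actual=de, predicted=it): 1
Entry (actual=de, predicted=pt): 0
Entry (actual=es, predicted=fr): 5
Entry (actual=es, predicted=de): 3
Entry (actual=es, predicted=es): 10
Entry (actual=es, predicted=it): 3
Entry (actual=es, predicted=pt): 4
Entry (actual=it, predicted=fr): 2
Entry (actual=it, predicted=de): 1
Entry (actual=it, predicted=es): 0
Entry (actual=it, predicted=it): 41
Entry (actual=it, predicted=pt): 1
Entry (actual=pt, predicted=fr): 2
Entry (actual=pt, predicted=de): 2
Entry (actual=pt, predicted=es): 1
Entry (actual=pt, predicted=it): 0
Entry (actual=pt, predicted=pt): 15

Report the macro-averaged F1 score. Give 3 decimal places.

0.650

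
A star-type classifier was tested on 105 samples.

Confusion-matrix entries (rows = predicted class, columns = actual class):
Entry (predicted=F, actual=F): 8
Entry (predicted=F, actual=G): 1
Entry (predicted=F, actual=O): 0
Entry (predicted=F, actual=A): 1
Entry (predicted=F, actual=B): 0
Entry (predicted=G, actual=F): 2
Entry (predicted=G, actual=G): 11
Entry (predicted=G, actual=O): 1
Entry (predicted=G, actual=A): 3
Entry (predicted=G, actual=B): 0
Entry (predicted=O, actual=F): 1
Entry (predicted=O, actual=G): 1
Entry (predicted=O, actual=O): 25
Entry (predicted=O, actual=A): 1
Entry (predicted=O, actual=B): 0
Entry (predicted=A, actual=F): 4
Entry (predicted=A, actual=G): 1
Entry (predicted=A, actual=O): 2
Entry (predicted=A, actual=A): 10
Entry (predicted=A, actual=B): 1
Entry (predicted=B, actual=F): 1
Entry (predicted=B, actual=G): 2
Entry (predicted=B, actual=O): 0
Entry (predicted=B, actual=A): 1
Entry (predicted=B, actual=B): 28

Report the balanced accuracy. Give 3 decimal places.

Balanced accuracy = mean of per-class recall.
  F: recall = 8/16 = 0.5000
  G: recall = 11/16 = 0.6875
  O: recall = 25/28 = 0.8929
  A: recall = 10/16 = 0.6250
  B: recall = 28/29 = 0.9655
Mean = (0.5000 + 0.6875 + 0.8929 + 0.6250 + 0.9655) / 5 = 0.734

0.734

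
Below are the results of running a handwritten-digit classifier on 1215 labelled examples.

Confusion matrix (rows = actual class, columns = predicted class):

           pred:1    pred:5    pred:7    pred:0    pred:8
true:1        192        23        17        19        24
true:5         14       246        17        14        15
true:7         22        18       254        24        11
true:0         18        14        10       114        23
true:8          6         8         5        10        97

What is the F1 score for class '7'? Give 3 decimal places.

0.804

One-vs-rest for '7': TP = diagonal; FP = other classes predicted '7'; FN = '7' predicted as other.
F1 score = 2·TP/(2·TP+FP+FN).
7: TP=254, FP=17+17+10+5=49, FN=22+18+24+11=75 → 508/632 = 0.8038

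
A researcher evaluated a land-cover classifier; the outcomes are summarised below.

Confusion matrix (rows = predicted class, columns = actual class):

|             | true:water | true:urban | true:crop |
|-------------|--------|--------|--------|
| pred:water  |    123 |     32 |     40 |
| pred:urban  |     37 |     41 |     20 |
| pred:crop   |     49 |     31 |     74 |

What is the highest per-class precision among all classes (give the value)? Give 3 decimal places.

Per-class precision (TP/(TP+FP)):
  water: TP=123, FP=32+40=72 → 123/195 = 0.6308
  urban: TP=41, FP=37+20=57 → 41/98 = 0.4184
  crop: TP=74, FP=49+31=80 → 74/154 = 0.4805
Highest is class 'water' with precision = 0.631.

0.631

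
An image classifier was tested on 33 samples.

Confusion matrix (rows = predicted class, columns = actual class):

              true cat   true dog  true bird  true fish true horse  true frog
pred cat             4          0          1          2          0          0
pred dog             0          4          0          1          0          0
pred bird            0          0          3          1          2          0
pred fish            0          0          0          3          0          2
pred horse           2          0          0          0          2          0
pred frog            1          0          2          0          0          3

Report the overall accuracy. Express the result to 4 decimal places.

Accuracy = trace / total = (4+4+3+3+2+3=19) / 33 = 19/33 = 0.5758

0.5758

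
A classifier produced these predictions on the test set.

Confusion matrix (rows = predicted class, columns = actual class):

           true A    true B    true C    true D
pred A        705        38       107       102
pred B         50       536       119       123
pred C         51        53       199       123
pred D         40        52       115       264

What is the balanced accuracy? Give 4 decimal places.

0.6057

Balanced accuracy = mean of per-class recall.
  A: recall = 705/846 = 0.83333
  B: recall = 536/679 = 0.78940
  C: recall = 199/540 = 0.36852
  D: recall = 264/612 = 0.43137
Mean = (0.83333 + 0.78940 + 0.36852 + 0.43137) / 4 = 0.6057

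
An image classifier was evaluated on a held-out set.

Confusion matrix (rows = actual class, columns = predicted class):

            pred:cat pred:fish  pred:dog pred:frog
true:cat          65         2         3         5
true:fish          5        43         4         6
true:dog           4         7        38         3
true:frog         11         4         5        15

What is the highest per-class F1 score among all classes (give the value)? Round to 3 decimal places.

Per-class F1 score (2·TP/(2·TP+FP+FN)):
  cat: TP=65, FP=5+4+11=20, FN=2+3+5=10 → 130/160 = 0.8125
  fish: TP=43, FP=2+7+4=13, FN=5+4+6=15 → 86/114 = 0.7544
  dog: TP=38, FP=3+4+5=12, FN=4+7+3=14 → 76/102 = 0.7451
  frog: TP=15, FP=5+6+3=14, FN=11+4+5=20 → 30/64 = 0.4688
Highest is class 'cat' with F1 score = 0.813.

0.813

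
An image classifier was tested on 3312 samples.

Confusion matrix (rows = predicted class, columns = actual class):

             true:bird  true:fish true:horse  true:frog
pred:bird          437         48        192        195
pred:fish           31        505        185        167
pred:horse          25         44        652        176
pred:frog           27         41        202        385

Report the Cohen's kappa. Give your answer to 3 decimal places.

Observed agreement pₒ = trace/N = 1979/3312 = 0.5975
Expected agreement pₑ = Σ (rowᵢ·colᵢ)/N² = (520·872 + 638·888 + 1231·897 + 923·655)/3312² = 0.2488
κ = (pₒ − pₑ)/(1 − pₑ) = (0.5975 − 0.2488)/(1 − 0.2488) = 0.464

0.464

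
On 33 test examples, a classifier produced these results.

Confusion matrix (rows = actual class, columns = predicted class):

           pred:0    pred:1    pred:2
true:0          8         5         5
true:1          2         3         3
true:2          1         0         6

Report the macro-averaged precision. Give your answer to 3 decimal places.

Per-class precision (TP/(TP+FP)):
  0: TP=8, FP=2+1=3 → 8/11 = 0.7273
  1: TP=3, FP=5+0=5 → 3/8 = 0.3750
  2: TP=6, FP=5+3=8 → 6/14 = 0.4286
Macro-precision = mean = (0.7273 + 0.3750 + 0.4286) / 3 = 0.510

0.510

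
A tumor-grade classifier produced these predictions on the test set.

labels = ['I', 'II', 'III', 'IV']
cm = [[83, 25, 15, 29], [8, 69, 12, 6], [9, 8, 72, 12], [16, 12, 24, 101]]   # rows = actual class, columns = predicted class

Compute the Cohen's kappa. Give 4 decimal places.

0.5297

Observed agreement pₒ = trace/N = 325/501 = 0.64870
Expected agreement pₑ = Σ (rowᵢ·colᵢ)/N² = (152·116 + 95·114 + 101·123 + 153·148)/501² = 0.25310
κ = (pₒ − pₑ)/(1 − pₑ) = (0.64870 − 0.25310)/(1 − 0.25310) = 0.5297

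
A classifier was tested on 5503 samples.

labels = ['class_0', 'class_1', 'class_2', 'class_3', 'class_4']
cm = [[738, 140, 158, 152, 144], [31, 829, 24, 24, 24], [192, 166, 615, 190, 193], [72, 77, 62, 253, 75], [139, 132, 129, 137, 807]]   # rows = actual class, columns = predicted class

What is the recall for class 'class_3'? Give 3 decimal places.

recall = TP/(TP+FN).
class_3: TP=253, FN=72+77+62+75=286 → 253/539 = 0.4694

0.469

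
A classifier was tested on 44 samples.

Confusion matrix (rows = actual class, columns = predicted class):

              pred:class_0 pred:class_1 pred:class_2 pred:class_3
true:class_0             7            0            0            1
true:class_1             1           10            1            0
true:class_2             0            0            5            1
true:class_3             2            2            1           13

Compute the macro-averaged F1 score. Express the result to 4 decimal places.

0.7921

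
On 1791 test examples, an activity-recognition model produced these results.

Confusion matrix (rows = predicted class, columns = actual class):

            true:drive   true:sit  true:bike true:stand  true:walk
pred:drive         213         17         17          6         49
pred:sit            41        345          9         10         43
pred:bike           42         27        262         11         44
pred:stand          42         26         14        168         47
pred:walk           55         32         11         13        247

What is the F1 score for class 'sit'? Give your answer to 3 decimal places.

0.771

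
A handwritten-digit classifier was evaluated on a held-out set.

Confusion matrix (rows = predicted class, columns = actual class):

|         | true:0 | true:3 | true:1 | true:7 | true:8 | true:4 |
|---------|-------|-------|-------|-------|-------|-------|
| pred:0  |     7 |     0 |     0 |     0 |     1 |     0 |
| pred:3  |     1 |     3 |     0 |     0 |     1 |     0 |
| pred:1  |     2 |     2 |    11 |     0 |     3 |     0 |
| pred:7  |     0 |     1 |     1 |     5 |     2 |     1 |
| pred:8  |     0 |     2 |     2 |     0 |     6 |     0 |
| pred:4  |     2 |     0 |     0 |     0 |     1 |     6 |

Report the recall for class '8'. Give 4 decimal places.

Treat '8' as positive and all other classes as negative.
recall = TP/(TP+FN).
8: TP=6, FN=1+1+3+2+1=8 → 6/14 = 0.42857

0.4286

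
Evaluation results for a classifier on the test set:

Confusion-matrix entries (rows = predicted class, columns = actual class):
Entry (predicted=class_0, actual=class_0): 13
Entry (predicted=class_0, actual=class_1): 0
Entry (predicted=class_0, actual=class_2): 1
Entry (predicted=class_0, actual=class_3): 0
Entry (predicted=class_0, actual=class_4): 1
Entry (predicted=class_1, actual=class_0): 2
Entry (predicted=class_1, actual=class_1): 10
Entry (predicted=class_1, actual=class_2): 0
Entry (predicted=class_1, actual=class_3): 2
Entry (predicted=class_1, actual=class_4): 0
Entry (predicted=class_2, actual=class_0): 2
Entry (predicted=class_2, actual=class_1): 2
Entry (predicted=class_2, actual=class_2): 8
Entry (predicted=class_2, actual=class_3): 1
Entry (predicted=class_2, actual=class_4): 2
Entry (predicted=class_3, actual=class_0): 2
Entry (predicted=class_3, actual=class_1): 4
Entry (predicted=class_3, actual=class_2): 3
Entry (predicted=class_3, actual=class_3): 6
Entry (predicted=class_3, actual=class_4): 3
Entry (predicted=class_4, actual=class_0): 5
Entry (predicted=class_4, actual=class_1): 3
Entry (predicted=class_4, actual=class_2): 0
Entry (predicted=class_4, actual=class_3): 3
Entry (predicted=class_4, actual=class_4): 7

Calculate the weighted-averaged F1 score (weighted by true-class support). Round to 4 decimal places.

Per-class F1 score (2·TP/(2·TP+FP+FN)):
  class_0: TP=13, FP=0+1+0+1=2, FN=2+2+2+5=11 → 26/39 = 0.66667
  class_1: TP=10, FP=2+0+2+0=4, FN=0+2+4+3=9 → 20/33 = 0.60606
  class_2: TP=8, FP=2+2+1+2=7, FN=1+0+3+0=4 → 16/27 = 0.59259
  class_3: TP=6, FP=2+4+3+3=12, FN=0+2+1+3=6 → 12/30 = 0.40000
  class_4: TP=7, FP=5+3+0+3=11, FN=1+0+2+3=6 → 14/31 = 0.45161
Weighted-F1 score = Σ (supportᵢ/N)·F1 scoreᵢ with N=80: (24/80)·0.66667 + (19/80)·0.60606 + (12/80)·0.59259 + (12/80)·0.40000 + (13/80)·0.45161 = 0.5662

0.5662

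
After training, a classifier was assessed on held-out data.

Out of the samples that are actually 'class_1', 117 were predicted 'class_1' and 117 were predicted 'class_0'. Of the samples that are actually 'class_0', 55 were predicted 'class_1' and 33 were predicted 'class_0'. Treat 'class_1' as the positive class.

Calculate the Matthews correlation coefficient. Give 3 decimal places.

-0.112

MCC = (TP·TN − FP·FN) / √((TP+FP)(TP+FN)(TN+FP)(TN+FN))
Numerator = 117·33 − 55·117 = -2574
Denominator = √(172·234·88·150) = √531273600 = 23049.3731
MCC = -2574 / 23049.3731 = -0.112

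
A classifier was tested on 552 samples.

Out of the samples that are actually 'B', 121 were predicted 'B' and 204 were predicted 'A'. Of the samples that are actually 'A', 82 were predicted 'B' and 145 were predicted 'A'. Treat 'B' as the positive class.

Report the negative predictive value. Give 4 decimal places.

0.4155

NPV = TN/(TN+FN) = 145/(145+204) = 0.4155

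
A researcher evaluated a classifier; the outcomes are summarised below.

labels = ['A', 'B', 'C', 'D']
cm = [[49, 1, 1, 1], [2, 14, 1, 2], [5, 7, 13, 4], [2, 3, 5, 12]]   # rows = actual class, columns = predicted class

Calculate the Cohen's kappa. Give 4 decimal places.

0.6010

Observed agreement pₒ = trace/N = 88/122 = 0.72131
Expected agreement pₑ = Σ (rowᵢ·colᵢ)/N² = (52·58 + 19·25 + 29·20 + 22·19)/122² = 0.30160
κ = (pₒ − pₑ)/(1 − pₑ) = (0.72131 − 0.30160)/(1 − 0.30160) = 0.6010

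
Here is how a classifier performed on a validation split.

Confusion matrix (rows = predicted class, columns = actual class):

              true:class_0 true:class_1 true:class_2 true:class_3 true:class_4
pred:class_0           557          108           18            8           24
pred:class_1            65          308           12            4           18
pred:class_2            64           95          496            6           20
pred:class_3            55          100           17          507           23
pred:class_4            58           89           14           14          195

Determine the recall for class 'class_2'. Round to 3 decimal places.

Treat 'class_2' as positive and all other classes as negative.
recall = TP/(TP+FN).
class_2: TP=496, FN=18+12+17+14=61 → 496/557 = 0.8905

0.890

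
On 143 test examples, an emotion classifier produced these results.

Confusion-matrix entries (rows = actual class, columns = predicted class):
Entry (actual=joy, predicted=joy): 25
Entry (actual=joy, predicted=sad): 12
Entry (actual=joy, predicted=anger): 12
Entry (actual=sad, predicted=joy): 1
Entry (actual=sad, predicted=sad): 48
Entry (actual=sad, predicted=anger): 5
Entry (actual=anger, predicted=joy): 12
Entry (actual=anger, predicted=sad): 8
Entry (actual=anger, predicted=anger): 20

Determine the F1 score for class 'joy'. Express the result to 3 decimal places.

0.575

Take TP from the diagonal, FP from the rest of the 'joy' prediction marginal, FN from the rest of the 'joy' actual marginal.
F1 score = 2·TP/(2·TP+FP+FN).
joy: TP=25, FP=1+12=13, FN=12+12=24 → 50/87 = 0.5747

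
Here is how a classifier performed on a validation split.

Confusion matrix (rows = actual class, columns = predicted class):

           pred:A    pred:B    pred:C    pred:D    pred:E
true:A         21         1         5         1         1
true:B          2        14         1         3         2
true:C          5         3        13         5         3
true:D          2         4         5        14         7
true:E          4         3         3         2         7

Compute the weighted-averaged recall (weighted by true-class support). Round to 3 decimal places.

Per-class recall (TP/(TP+FN)):
  A: TP=21, FN=1+5+1+1=8 → 21/29 = 0.7241
  B: TP=14, FN=2+1+3+2=8 → 14/22 = 0.6364
  C: TP=13, FN=5+3+5+3=16 → 13/29 = 0.4483
  D: TP=14, FN=2+4+5+7=18 → 14/32 = 0.4375
  E: TP=7, FN=4+3+3+2=12 → 7/19 = 0.3684
Weighted-recall = Σ (supportᵢ/N)·recallᵢ with N=131: (29/131)·0.7241 + (22/131)·0.6364 + (29/131)·0.4483 + (32/131)·0.4375 + (19/131)·0.3684 = 0.527

0.527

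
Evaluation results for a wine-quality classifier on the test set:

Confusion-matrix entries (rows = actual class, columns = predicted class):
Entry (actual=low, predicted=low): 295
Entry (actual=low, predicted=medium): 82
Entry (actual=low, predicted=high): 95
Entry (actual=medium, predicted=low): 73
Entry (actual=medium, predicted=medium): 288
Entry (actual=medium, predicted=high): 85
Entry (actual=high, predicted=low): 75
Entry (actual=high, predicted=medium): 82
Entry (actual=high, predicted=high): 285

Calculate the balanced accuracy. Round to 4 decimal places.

Balanced accuracy = mean of per-class recall.
  low: recall = 295/472 = 0.62500
  medium: recall = 288/446 = 0.64574
  high: recall = 285/442 = 0.64480
Mean = (0.62500 + 0.64574 + 0.64480) / 3 = 0.6385

0.6385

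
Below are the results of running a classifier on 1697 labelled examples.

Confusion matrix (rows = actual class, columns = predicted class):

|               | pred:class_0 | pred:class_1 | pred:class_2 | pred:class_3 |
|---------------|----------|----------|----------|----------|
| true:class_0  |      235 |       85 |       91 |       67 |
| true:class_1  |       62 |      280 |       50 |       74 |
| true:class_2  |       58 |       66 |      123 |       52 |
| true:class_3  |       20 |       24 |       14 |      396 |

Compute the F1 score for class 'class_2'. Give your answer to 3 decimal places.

One-vs-rest for 'class_2': TP = diagonal; FP = other classes predicted 'class_2'; FN = 'class_2' predicted as other.
F1 score = 2·TP/(2·TP+FP+FN).
class_2: TP=123, FP=91+50+14=155, FN=58+66+52=176 → 246/577 = 0.4263

0.426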